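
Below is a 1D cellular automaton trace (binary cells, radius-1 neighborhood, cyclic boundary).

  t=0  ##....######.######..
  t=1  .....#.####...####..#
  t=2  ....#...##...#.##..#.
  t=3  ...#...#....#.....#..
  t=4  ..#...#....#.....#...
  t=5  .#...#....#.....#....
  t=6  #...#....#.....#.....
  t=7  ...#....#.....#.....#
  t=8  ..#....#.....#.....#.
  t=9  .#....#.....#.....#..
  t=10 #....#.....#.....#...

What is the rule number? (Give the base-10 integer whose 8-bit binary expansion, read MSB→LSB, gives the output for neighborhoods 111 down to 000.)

130

  ### -> #   bit 7 = 1  t=0,i=7
  ##. -> .   bit 6 = 0  t=0,i=1
  #.# -> .   bit 5 = 0  t=0,i=12
  #.. -> .   bit 4 = 0  t=0,i=2
  .## -> .   bit 3 = 0  t=0,i=0
  .#. -> .   bit 2 = 0  t=1,i=5
  ..# -> #   bit 1 = 1  t=0,i=5
  ... -> .   bit 0 = 0  t=0,i=3
  bits 10000010 = 130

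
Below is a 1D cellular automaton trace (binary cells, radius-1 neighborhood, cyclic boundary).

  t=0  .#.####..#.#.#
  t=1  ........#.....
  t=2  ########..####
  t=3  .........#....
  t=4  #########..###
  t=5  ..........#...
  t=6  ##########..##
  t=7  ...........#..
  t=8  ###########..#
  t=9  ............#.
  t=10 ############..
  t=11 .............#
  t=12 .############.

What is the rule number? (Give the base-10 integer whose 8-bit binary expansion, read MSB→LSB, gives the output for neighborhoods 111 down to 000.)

3

  [7] ### => .  t=0,i=4
  [6] ##. => .  t=0,i=6
  [5] #.# => .  t=0,i=0
  [4] #.. => .  t=0,i=7
  [3] .## => .  t=0,i=3
  [2] .#. => .  t=0,i=1
  [1] ..# => #  t=0,i=8
  [0] ... => #  t=1,i=0
  bits 00000011 = 3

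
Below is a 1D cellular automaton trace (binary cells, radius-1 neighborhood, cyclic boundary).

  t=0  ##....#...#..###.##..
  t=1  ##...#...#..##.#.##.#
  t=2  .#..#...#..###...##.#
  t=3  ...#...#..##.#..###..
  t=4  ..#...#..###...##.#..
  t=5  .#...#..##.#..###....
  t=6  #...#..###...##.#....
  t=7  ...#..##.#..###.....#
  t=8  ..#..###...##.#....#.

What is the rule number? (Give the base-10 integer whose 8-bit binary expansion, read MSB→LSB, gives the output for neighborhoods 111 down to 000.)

  ### -> .   bit 7 = 0  t=0,i=14
  ##. -> #   bit 6 = 1  t=0,i=1
  #.# -> .   bit 5 = 0  t=0,i=16
  #.. -> .   bit 4 = 0  t=0,i=2
  .## -> #   bit 3 = 1  t=0,i=0
  .#. -> .   bit 2 = 0  t=0,i=6
  ..# -> #   bit 1 = 1  t=0,i=5
  ... -> .   bit 0 = 0  t=0,i=3
  bits 01001010 = 74

74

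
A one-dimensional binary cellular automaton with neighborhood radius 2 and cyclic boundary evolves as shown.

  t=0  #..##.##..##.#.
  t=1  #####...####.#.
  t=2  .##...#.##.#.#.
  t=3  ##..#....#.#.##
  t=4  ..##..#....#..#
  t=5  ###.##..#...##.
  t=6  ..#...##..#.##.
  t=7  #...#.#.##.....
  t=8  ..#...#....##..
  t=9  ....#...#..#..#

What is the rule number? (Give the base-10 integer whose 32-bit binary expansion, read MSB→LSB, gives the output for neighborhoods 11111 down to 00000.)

  #####|#  b31=1 t=1,i=2
  ####.|.  b30=0 t=1,i=3
  ###.#|#  b29=1 t=1,i=11
  ###..|.  b28=0 t=1,i=4
  ##.##|.  b27=0 t=0,i=5
  ##.#.|.  b26=0 t=0,i=12
  ##..#|#  b25=1 t=0,i=8
  ##...|.  b24=0 t=1,i=5
  #.###|.  b23=0 t=1,i=0
  #.##.|.  b22=0 t=0,i=6
  #.#.#|#  b21=1 t=0,i=13
  #.#..|#  b20=1 t=0,i=0
  #..##|#  b19=1 t=0,i=2
  #..#.|#  b18=1 t=3,i=3
  #...#|#  b17=1 t=1,i=6
  #....|#  b16=1 t=3,i=6
  .####|#  b15=1 t=1,i=1
  .###.|.  b14=0 t=5,i=1
  .##.#|#  b13=1 t=0,i=4
  .##..|.  b12=0 t=0,i=7
  .#.##|.  b11=0 t=1,i=14
  .#.#.|.  b10=0 t=0,i=14
  .#..#|#  b9=1 t=0,i=1
  .#...|.  b8=0 t=3,i=5
  ..###|#  b7=1 t=1,i=8
  ..##.|#  b6=1 t=0,i=3
  ..#.#|.  b5=0 t=2,i=6
  ..#..|.  b4=0 t=3,i=4
  ...##|.  b3=0 t=1,i=7
  ...#.|.  b2=0 t=2,i=5
  ....#|.  b1=0 t=3,i=7
  .....|#  b0=1 t=7,i=12
  bits 10100010001111111010001011000001 = 2722079425

2722079425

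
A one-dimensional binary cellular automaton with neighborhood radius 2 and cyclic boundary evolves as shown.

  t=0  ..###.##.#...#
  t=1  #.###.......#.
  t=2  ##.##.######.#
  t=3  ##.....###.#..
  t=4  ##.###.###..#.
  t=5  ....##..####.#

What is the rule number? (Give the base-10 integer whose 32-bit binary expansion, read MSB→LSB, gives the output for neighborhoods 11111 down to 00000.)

  #####|#  b31=1 t=2,i=8
  ####.|.  b30=0 t=2,i=10
  ###.#|#  b29=1 t=0,i=4
  ###..|#  b28=1 t=1,i=4
  ##.##|.  b27=0 t=0,i=5
  ##.#.|.  b26=0 t=0,i=8
  ##..#|#  b25=1 t=4,i=10
  ##...|.  b24=0 t=1,i=5
  #.###|.  b23=0 t=1,i=2
  #.##.|.  b22=0 t=0,i=6
  #.#.#|#  b21=1 t=1,i=0
  #.#..|.  b20=0 t=0,i=9
  #..##|.  b19=0 t=0,i=1
  #..#.|#  b18=1 t=4,i=11
  #...#|.  b17=0 t=0,i=11
  #....|#  b16=1 t=1,i=6
  .####|#  b15=1 t=2,i=7
  .###.|#  b14=1 t=0,i=3
  .##.#|.  b13=0 t=0,i=7
  .##..|#  b12=1 t=3,i=1
  .#.##|#  b11=1 t=1,i=1
  .#.#.|#  b10=1 t=1,i=13
  .#..#|#  b9=1 t=0,i=0
  .#...|.  b8=0 t=0,i=10
  ..###|#  b7=1 t=0,i=2
  ..##.|#  b6=1 t=3,i=0
  ..#.#|.  b5=0 t=1,i=12
  ..#..|.  b4=0 t=0,i=13
  ...##|.  b3=0 t=3,i=6
  ...#.|#  b2=1 t=0,i=12
  ....#|#  b1=1 t=1,i=10
  .....|#  b0=1 t=1,i=7
  bits 10110010001001011101111011000111 = 2988826311

2988826311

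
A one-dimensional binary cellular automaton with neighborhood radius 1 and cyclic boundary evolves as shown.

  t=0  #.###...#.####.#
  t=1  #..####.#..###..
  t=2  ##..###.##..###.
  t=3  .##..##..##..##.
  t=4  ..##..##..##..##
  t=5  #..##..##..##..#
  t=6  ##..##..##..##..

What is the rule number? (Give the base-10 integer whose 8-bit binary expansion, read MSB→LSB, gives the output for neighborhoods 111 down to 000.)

  nb ###: next=#  (t=0,i=3, bit7=1)
  nb ##.: next=#  (t=0,i=0, bit6=1)
  nb #.#: next=.  (t=0,i=1, bit5=0)
  nb #..: next=#  (t=0,i=5, bit4=1)
  nb .##: next=.  (t=0,i=2, bit3=0)
  nb .#.: next=#  (t=0,i=8, bit2=1)
  nb ..#: next=.  (t=0,i=7, bit1=0)
  nb ...: next=#  (t=0,i=6, bit0=1)
  bits 11010101 = 213

213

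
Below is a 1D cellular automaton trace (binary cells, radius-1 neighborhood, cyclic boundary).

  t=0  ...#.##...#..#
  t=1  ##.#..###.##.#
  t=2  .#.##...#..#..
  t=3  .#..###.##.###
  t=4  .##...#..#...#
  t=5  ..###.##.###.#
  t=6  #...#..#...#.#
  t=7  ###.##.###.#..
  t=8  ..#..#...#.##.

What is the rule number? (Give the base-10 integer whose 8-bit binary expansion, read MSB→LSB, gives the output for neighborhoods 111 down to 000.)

85

  nb ###: next=.  (t=1,i=0, bit7=0)
  nb ##.: next=#  (t=0,i=6, bit6=1)
  nb #.#: next=.  (t=0,i=4, bit5=0)
  nb #..: next=#  (t=0,i=0, bit4=1)
  nb .##: next=.  (t=0,i=5, bit3=0)
  nb .#.: next=#  (t=0,i=3, bit2=1)
  nb ..#: next=.  (t=0,i=2, bit1=0)
  nb ...: next=#  (t=0,i=1, bit0=1)
  bits 01010101 = 85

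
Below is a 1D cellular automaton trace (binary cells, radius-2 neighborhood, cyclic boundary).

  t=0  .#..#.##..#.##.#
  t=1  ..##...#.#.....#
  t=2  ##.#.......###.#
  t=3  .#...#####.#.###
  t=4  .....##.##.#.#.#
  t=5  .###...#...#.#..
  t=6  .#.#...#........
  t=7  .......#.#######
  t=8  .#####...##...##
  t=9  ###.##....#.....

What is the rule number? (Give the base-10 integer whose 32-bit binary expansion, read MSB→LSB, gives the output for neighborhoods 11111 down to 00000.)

2024641171

  ##### -> .   bit 31 = 0  t=3,i=7
  ####. -> #   bit 30 = 1  t=3,i=8
  ###.# -> #   bit 29 = 1  t=2,i=1
  ###.. -> #   bit 28 = 1  t=5,i=3
  ##.## -> #   bit 27 = 1  t=2,i=14
  ##.#. -> .   bit 26 = 0  t=0,i=14
  ##..# -> .   bit 25 = 0  t=0,i=8
  ##... -> .   bit 24 = 0  t=1,i=4
  #.### -> #   bit 23 = 1  t=2,i=15
  #.##. -> .   bit 22 = 0  t=0,i=6
  #.#.# -> #   bit 21 = 1  t=0,i=15
  #.#.. -> .   bit 20 = 0  t=0,i=1
  #..## -> #   bit 19 = 1  t=1,i=1
  #..#. -> #   bit 18 = 1  t=0,i=3
  #...# -> .   bit 17 = 0  t=1,i=5
  #.... -> #   bit 16 = 1  t=1,i=11
  .#### -> #   bit 15 = 1  t=3,i=6
  .###. -> .   bit 14 = 0  t=2,i=0
  .##.# -> .   bit 13 = 0  t=0,i=13
  .##.. -> #   bit 12 = 1  t=0,i=7
  .#.## -> .   bit 11 = 0  t=0,i=5
  .#.#. -> .   bit 10 = 0  t=0,i=0
  .#..# -> #   bit 9 = 1  t=0,i=2
  .#... -> .   bit 8 = 0  t=1,i=10
  ..### -> #   bit 7 = 1  t=2,i=11
  ..##. -> .   bit 6 = 0  t=1,i=2
  ..#.# -> .   bit 5 = 0  t=0,i=4
  ..#.. -> #   bit 4 = 1  t=1,i=15
  ...## -> .   bit 3 = 0  t=2,i=10
  ...#. -> .   bit 2 = 0  t=1,i=6
  ....# -> #   bit 1 = 1  t=1,i=13
  ..... -> #   bit 0 = 1  t=1,i=12
  bits 01111000101011011001001010010011 = 2024641171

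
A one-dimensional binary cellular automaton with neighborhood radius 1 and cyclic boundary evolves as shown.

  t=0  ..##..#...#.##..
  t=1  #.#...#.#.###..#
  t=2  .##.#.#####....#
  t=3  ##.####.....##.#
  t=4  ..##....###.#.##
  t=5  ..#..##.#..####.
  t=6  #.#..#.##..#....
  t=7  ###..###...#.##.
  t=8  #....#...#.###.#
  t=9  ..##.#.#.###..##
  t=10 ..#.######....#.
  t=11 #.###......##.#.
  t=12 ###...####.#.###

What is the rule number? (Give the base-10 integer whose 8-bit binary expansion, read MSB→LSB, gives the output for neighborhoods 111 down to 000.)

  [7] ### => .  t=1,i=11
  [6] ##. => .  t=0,i=3
  [5] #.# => #  t=0,i=11
  [4] #.. => .  t=0,i=4
  [3] .## => #  t=0,i=2
  [2] .#. => #  t=0,i=6
  [1] ..# => .  t=0,i=1
  [0] ... => #  t=0,i=0
  bits 00101101 = 45

45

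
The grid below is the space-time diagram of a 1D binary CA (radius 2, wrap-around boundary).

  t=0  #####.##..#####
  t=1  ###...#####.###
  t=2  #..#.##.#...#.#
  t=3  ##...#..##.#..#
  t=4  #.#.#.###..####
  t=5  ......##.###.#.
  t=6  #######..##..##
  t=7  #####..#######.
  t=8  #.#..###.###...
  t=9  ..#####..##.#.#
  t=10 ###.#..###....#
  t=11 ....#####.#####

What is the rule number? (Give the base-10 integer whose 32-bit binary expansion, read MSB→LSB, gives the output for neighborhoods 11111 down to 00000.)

2212058063

  nb #####: next=#  (t=0,i=0, bit31=1)
  nb ####.: next=.  (t=0,i=3, bit30=0)
  nb ###.#: next=.  (t=0,i=4, bit29=0)
  nb ###..: next=.  (t=1,i=2, bit28=0)
  nb ##.##: next=.  (t=0,i=5, bit27=0)
  nb ##.#.: next=.  (t=2,i=7, bit26=0)
  nb ##..#: next=#  (t=0,i=8, bit25=1)
  nb ##...: next=#  (t=1,i=3, bit24=1)
  nb #.###: next=#  (t=1,i=12, bit23=1)
  nb #.##.: next=#  (t=0,i=6, bit22=1)
  nb #.#.#: next=.  (t=4,i=2, bit21=0)
  nb #.#..: next=#  (t=2,i=8, bit20=1)
  nb #..##: next=#  (t=0,i=9, bit19=1)
  nb #..#.: next=.  (t=2,i=2, bit18=0)
  nb #...#: next=.  (t=1,i=4, bit17=0)
  nb #....: next=#  (t=5,i=0, bit16=1)
  nb .####: next=.  (t=0,i=11, bit15=0)
  nb .###.: next=#  (t=3,i=0, bit14=1)
  nb .##.#: next=.  (t=2,i=6, bit13=0)
  nb .##..: next=#  (t=0,i=7, bit12=1)
  nb .#.##: next=.  (t=2,i=4, bit11=0)
  nb .#.#.: next=.  (t=4,i=3, bit10=0)
  nb .#..#: next=#  (t=3,i=6, bit9=1)
  nb .#...: next=#  (t=2,i=9, bit8=1)
  nb ..###: next=#  (t=0,i=10, bit7=1)
  nb ..##.: next=#  (t=3,i=8, bit6=1)
  nb ..#.#: next=.  (t=2,i=3, bit5=0)
  nb ..#..: next=.  (t=3,i=5, bit4=0)
  nb ...##: next=#  (t=1,i=5, bit3=1)
  nb ...#.: next=#  (t=2,i=11, bit2=1)
  nb ....#: next=#  (t=5,i=4, bit1=1)
  nb .....: next=#  (t=5,i=1, bit0=1)
  bits 10000011110110010101001111001111 = 2212058063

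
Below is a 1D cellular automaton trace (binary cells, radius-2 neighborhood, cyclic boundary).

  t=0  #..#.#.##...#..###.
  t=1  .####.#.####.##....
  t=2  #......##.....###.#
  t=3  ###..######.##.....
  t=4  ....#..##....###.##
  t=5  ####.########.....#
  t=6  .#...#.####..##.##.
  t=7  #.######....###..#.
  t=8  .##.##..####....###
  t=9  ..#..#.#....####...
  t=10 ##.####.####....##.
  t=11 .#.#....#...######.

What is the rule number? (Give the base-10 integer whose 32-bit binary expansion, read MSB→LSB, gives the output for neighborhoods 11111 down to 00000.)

2173648750

  nb #####: next=#  (t=3,i=7, bit31=1)
  nb ####.: next=.  (t=1,i=3, bit30=0)
  nb ###.#: next=.  (t=0,i=17, bit29=0)
  nb ###..: next=.  (t=3,i=2, bit28=0)
  nb ##.##: next=.  (t=1,i=12, bit27=0)
  nb ##.#.: next=.  (t=0,i=18, bit26=0)
  nb ##..#: next=.  (t=3,i=3, bit25=0)
  nb ##...: next=#  (t=0,i=9, bit24=1)
  nb #.###: next=#  (t=1,i=8, bit23=1)
  nb #.##.: next=.  (t=0,i=7, bit22=0)
  nb #.#.#: next=.  (t=0,i=5, bit21=0)
  nb #.#..: next=.  (t=0,i=0, bit20=0)
  nb #..##: next=#  (t=0,i=14, bit19=1)
  nb #..#.: next=#  (t=0,i=2, bit18=1)
  nb #...#: next=#  (t=0,i=10, bit17=1)
  nb #....: next=#  (t=1,i=16, bit16=1)
  nb .####: next=.  (t=1,i=2, bit15=0)
  nb .###.: next=.  (t=0,i=16, bit14=0)
  nb .##.#: next=#  (t=6,i=14, bit13=1)
  nb .##..: next=#  (t=0,i=8, bit12=1)
  nb .#.##: next=#  (t=0,i=6, bit11=1)
  nb .#.#.: next=#  (t=0,i=4, bit10=1)
  nb .#..#: next=#  (t=0,i=1, bit9=1)
  nb .#...: next=#  (t=6,i=2, bit8=1)
  nb ..###: next=.  (t=0,i=15, bit7=0)
  nb ..##.: next=#  (t=2,i=7, bit6=1)
  nb ..#.#: next=#  (t=0,i=3, bit5=1)
  nb ..#..: next=.  (t=0,i=12, bit4=0)
  nb ...##: next=#  (t=1,i=0, bit3=1)
  nb ...#.: next=#  (t=0,i=11, bit2=1)
  nb ....#: next=#  (t=1,i=18, bit1=1)
  nb .....: next=.  (t=1,i=17, bit0=0)
  bits 10000001100011110011111101101110 = 2173648750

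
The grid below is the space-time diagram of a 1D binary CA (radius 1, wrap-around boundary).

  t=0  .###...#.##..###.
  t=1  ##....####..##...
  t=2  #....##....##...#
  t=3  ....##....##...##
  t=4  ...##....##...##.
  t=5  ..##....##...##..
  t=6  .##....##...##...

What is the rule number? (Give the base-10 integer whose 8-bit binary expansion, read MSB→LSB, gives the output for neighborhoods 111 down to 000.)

46

  ### -> .   bit 7 = 0  t=0,i=2
  ##. -> .   bit 6 = 0  t=0,i=3
  #.# -> #   bit 5 = 1  t=0,i=8
  #.. -> .   bit 4 = 0  t=0,i=4
  .## -> #   bit 3 = 1  t=0,i=1
  .#. -> #   bit 2 = 1  t=0,i=7
  ..# -> #   bit 1 = 1  t=0,i=0
  ... -> .   bit 0 = 0  t=0,i=5
  bits 00101110 = 46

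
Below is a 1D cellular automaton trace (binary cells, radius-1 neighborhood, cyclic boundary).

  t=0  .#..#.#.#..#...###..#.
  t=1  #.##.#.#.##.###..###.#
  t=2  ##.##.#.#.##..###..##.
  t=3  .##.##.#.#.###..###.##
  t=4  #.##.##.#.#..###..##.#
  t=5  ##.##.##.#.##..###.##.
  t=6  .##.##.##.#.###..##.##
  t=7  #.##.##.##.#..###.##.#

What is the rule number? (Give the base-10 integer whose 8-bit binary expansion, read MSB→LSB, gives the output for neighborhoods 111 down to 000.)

  ###|.  b7=0 t=0,i=16
  ##.|#  b6=1 t=0,i=17
  #.#|#  b5=1 t=0,i=5
  #..|#  b4=1 t=0,i=2
  .##|.  b3=0 t=0,i=15
  .#.|.  b2=0 t=0,i=1
  ..#|#  b1=1 t=0,i=0
  ...|#  b0=1 t=0,i=13
  bits 01110011 = 115

115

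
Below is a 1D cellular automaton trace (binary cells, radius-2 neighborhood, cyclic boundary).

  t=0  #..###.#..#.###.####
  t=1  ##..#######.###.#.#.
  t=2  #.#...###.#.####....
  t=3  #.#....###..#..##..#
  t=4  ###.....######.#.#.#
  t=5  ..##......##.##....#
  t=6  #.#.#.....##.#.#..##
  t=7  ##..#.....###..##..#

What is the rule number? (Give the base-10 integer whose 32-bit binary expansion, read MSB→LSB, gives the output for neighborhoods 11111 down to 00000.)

3084149364

  ##### -> #   bit 31 = 1  t=0,i=18
  ####. -> .   bit 30 = 0  t=0,i=19
  ###.# -> #   bit 29 = 1  t=0,i=5
  ###.. -> #   bit 28 = 1  t=0,i=0
  ##.## -> .   bit 27 = 0  t=0,i=15
  ##.#. -> #   bit 26 = 1  t=0,i=6
  ##..# -> #   bit 25 = 1  t=0,i=1
  ##... -> #   bit 24 = 1  t=2,i=16
  #.### -> #   bit 23 = 1  t=0,i=12
  #.##. -> #   bit 22 = 1  t=1,i=0
  #.#.# -> .   bit 21 = 0  t=1,i=16
  #.#.. -> #   bit 20 = 1  t=0,i=7
  #..## -> .   bit 19 = 0  t=0,i=2
  #..#. -> #   bit 18 = 1  t=0,i=9
  #...# -> .   bit 17 = 0  t=2,i=4
  #.... -> .   bit 16 = 0  t=2,i=17
  .#### -> .   bit 15 = 0  t=0,i=17
  .###. -> #   bit 14 = 1  t=0,i=4
  .##.# -> #   bit 13 = 1  t=3,i=0
  .##.. -> .   bit 12 = 0  t=1,i=1
  .#.## -> .   bit 11 = 0  t=0,i=11
  .#.#. -> .   bit 10 = 0  t=1,i=17
  .#..# -> #   bit 9 = 1  t=0,i=8
  .#... -> .   bit 8 = 0  t=2,i=3
  ..### -> .   bit 7 = 0  t=0,i=3
  ..##. -> #   bit 6 = 1  t=3,i=15
  ..#.# -> #   bit 5 = 1  t=0,i=10
  ..#.. -> #   bit 4 = 1  t=3,i=12
  ...## -> .   bit 3 = 0  t=2,i=5
  ...#. -> #   bit 2 = 1  t=2,i=19
  ....# -> .   bit 1 = 0  t=2,i=18
  ..... -> .   bit 0 = 0  t=4,i=5
  bits 10110111110101000110001001110100 = 3084149364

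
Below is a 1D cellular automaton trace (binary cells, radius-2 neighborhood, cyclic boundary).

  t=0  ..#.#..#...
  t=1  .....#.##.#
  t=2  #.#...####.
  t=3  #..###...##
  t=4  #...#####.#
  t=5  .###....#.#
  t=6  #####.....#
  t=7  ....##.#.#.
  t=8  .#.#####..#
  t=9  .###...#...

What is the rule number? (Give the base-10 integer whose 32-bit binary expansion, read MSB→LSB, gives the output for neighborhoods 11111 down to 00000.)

  nb #####: next=.  (t=4,i=6, bit31=0)
  nb ####.: next=.  (t=2,i=8, bit30=0)
  nb ###.#: next=#  (t=2,i=9, bit29=1)
  nb ###..: next=#  (t=3,i=0, bit28=1)
  nb ##.##: next=.  (t=4,i=9, bit27=0)
  nb ##.#.: next=#  (t=1,i=9, bit26=1)
  nb ##..#: next=.  (t=3,i=1, bit25=0)
  nb ##...: next=#  (t=3,i=6, bit24=1)
  nb #.###: next=#  (t=5,i=1, bit23=1)
  nb #.##.: next=#  (t=1,i=7, bit22=1)
  nb #.#.#: next=#  (t=2,i=0, bit21=1)
  nb #.#..: next=.  (t=0,i=4, bit20=0)
  nb #..##: next=.  (t=3,i=2, bit19=0)
  nb #..#.: next=.  (t=0,i=6, bit18=0)
  nb #...#: next=#  (t=2,i=4, bit17=1)
  nb #....: next=.  (t=0,i=9, bit16=0)
  nb .####: next=.  (t=2,i=7, bit15=0)
  nb .###.: next=#  (t=3,i=4, bit14=1)
  nb .##.#: next=#  (t=1,i=8, bit13=1)
  nb .##..: next=.  (t=4,i=0, bit12=0)
  nb .#.##: next=#  (t=1,i=6, bit11=1)
  nb .#.#.: next=.  (t=0,i=3, bit10=0)
  nb .#..#: next=#  (t=0,i=5, bit9=1)
  nb .#...: next=#  (t=0,i=8, bit8=1)
  nb ..###: next=.  (t=2,i=6, bit7=0)
  nb ..##.: next=#  (t=7,i=4, bit6=1)
  nb ..#.#: next=.  (t=0,i=2, bit5=0)
  nb ..#..: next=#  (t=0,i=7, bit4=1)
  nb ...##: next=#  (t=2,i=5, bit3=1)
  nb ...#.: next=.  (t=0,i=1, bit2=0)
  nb ....#: next=.  (t=0,i=0, bit1=0)
  nb .....: next=#  (t=0,i=10, bit0=1)
  bits 00110101111000100110101101011001 = 904031065

904031065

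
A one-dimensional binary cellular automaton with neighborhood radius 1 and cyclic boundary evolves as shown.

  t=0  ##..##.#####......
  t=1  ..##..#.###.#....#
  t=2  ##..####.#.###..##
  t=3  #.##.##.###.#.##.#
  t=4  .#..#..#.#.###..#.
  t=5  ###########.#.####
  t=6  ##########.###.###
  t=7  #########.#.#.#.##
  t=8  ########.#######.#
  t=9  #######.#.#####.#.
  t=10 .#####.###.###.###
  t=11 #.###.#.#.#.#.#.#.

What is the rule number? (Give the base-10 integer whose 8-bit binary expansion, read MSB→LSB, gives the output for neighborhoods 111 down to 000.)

  nb ###: next=#  (t=0,i=8, bit7=1)
  nb ##.: next=.  (t=0,i=1, bit6=0)
  nb #.#: next=#  (t=0,i=6, bit5=1)
  nb #..: next=#  (t=0,i=2, bit4=1)
  nb .##: next=.  (t=0,i=0, bit3=0)
  nb .#.: next=#  (t=1,i=6, bit2=1)
  nb ..#: next=#  (t=0,i=3, bit1=1)
  nb ...: next=.  (t=0,i=13, bit0=0)
  bits 10110110 = 182

182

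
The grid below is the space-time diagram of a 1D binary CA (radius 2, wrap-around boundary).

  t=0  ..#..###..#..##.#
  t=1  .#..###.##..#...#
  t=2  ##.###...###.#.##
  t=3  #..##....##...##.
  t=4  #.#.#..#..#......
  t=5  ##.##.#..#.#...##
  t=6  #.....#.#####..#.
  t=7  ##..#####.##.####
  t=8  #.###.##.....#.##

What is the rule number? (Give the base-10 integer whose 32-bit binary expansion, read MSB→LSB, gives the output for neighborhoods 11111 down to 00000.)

  #####|#  b31=1 t=6,i=10
  ####.|#  b30=1 t=2,i=0
  ###.#|.  b29=0 t=1,i=6
  ###..|.  b28=0 t=0,i=7
  ##.##|.  b27=0 t=1,i=7
  ##.#.|.  b26=0 t=0,i=15
  ##..#|#  b25=1 t=0,i=8
  ##...|.  b24=0 t=2,i=6
  #.###|#  b23=1 t=2,i=3
  #.##.|.  b22=0 t=1,i=8
  #.#.#|.  b21=0 t=2,i=13
  #.#..|#  b20=1 t=0,i=16
  #..##|#  b19=1 t=0,i=4
  #..#.|#  b18=1 t=0,i=1
  #...#|.  b17=0 t=1,i=14
  #....|.  b16=0 t=3,i=6
  .####|.  b15=0 t=2,i=16
  .###.|#  b14=1 t=0,i=6
  .##.#|.  b13=0 t=0,i=14
  .##..|#  b12=1 t=1,i=9
  .#.##|#  b11=1 t=2,i=14
  .#.#.|#  b10=1 t=1,i=0
  .#..#|.  b9=0 t=0,i=0
  .#...|#  b8=1 t=1,i=13
  ..###|#  b7=1 t=0,i=5
  ..##.|.  b6=0 t=0,i=13
  ..#.#|#  b5=1 t=1,i=16
  ..#..|.  b4=0 t=0,i=2
  ...##|.  b3=0 t=2,i=8
  ...#.|#  b2=1 t=1,i=15
  ....#|#  b1=1 t=3,i=7
  .....|.  b0=0 t=4,i=13
  bits 11000010100111000101110110100110 = 3265027494

3265027494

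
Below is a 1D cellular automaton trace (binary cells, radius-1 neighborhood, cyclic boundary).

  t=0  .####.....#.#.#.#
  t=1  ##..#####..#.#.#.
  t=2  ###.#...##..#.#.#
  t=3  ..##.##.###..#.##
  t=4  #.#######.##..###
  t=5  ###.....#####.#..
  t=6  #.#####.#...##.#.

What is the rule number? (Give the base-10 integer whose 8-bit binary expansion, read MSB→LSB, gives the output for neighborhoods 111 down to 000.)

  ### -> .   bit 7 = 0  t=0,i=2
  ##. -> #   bit 6 = 1  t=0,i=4
  #.# -> #   bit 5 = 1  t=0,i=0
  #.. -> #   bit 4 = 1  t=0,i=5
  .## -> #   bit 3 = 1  t=0,i=1
  .#. -> .   bit 2 = 0  t=0,i=10
  ..# -> .   bit 1 = 0  t=0,i=9
  ... -> #   bit 0 = 1  t=0,i=6
  bits 01111001 = 121

121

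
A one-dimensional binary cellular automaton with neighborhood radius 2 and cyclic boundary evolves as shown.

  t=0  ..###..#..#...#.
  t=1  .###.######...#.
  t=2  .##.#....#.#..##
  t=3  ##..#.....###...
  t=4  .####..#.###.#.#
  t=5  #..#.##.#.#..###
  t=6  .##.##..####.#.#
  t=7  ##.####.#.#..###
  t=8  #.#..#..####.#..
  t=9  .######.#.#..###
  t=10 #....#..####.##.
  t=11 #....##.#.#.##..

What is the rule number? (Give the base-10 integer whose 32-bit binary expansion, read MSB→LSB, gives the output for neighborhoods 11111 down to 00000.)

  #####|.  b31=0 t=1,i=7
  ####.|#  b30=1 t=1,i=9
  ###.#|.  b29=0 t=1,i=3
  ###..|.  b28=0 t=0,i=4
  ##.##|#  b27=1 t=1,i=4
  ##.#.|.  b26=0 t=2,i=3
  ##..#|#  b25=1 t=0,i=5
  ##...|#  b24=1 t=1,i=11
  #.###|.  b23=0 t=1,i=5
  #.##.|#  b22=1 t=2,i=1
  #.#.#|#  b21=1 t=4,i=13
  #.#..|#  b20=1 t=2,i=4
  #..##|.  b19=0 t=1,i=0
  #..#.|#  b18=1 t=0,i=6
  #...#|.  b17=0 t=0,i=0
  #....|.  b16=0 t=2,i=6
  .####|.  b15=0 t=1,i=6
  .###.|#  b14=1 t=0,i=3
  .##.#|.  b13=0 t=2,i=2
  .##..|#  b12=1 t=3,i=1
  .#.##|#  b11=1 t=4,i=0
  .#.#.|#  b10=1 t=2,i=10
  .#..#|#  b9=1 t=0,i=8
  .#...|.  b8=0 t=0,i=11
  ..###|#  b7=1 t=0,i=2
  ..##.|.  b6=0 t=2,i=14
  ..#.#|.  b5=0 t=2,i=9
  ..#..|#  b4=1 t=0,i=7
  ...##|#  b3=1 t=0,i=1
  ...#.|.  b2=0 t=0,i=13
  ....#|.  b1=0 t=2,i=7
  .....|#  b0=1 t=3,i=7
  bits 01001011011101000101111010011001 = 1265917593

1265917593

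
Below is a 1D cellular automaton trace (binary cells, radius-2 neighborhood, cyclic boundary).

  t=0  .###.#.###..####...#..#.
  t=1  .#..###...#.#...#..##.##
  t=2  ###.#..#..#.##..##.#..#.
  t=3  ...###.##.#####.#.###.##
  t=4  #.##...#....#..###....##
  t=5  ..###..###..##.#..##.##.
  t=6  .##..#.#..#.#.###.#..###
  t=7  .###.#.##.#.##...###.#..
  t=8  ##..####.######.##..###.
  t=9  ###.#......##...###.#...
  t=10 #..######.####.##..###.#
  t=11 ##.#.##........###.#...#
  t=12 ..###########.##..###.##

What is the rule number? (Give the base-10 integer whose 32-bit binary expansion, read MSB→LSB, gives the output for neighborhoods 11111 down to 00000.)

  nb #####: next=#  (t=3,i=12, bit31=1)
  nb ####.: next=.  (t=0,i=14, bit30=0)
  nb ###.#: next=.  (t=0,i=3, bit29=0)
  nb ###..: next=.  (t=0,i=9, bit28=0)
  nb ##.##: next=.  (t=1,i=21, bit27=0)
  nb ##.#.: next=#  (t=0,i=4, bit26=1)
  nb ##..#: next=#  (t=0,i=10, bit25=1)
  nb ##...: next=#  (t=0,i=16, bit24=1)
  nb #.###: next=.  (t=0,i=7, bit23=0)
  nb #.##.: next=#  (t=1,i=22, bit22=1)
  nb #.#.#: next=#  (t=0,i=5, bit21=1)
  nb #.#..: next=#  (t=1,i=1, bit20=1)
  nb #..##: next=.  (t=0,i=0, bit19=0)
  nb #..#.: next=.  (t=0,i=21, bit18=0)
  nb #...#: next=.  (t=0,i=17, bit17=0)
  nb #....: next=#  (t=4,i=9, bit16=1)
  nb .####: next=.  (t=0,i=13, bit15=0)
  nb .###.: next=.  (t=0,i=2, bit14=0)
  nb .##.#: next=.  (t=1,i=20, bit13=0)
  nb .##..: next=#  (t=2,i=13, bit12=1)
  nb .#.##: next=#  (t=0,i=6, bit11=1)
  nb .#.#.: next=.  (t=1,i=11, bit10=0)
  nb .#..#: next=#  (t=0,i=20, bit9=1)
  nb .#...: next=#  (t=1,i=13, bit8=1)
  nb ..###: next=#  (t=0,i=1, bit7=1)
  nb ..##.: next=#  (t=1,i=19, bit6=1)
  nb ..#.#: next=#  (t=1,i=10, bit5=1)
  nb ..#..: next=#  (t=0,i=19, bit4=1)
  nb ...##: next=#  (t=3,i=2, bit3=1)
  nb ...#.: next=.  (t=0,i=18, bit2=0)
  nb ....#: next=.  (t=4,i=10, bit1=0)
  nb .....: next=#  (t=9,i=7, bit0=1)
  bits 10000111011100010001101111111001 = 2272336889

2272336889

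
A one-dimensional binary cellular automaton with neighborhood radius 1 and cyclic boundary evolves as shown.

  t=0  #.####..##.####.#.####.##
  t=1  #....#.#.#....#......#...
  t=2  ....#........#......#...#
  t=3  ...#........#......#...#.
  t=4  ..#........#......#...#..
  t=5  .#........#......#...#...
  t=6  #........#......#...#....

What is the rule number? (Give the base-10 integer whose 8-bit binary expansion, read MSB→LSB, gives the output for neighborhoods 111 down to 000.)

  nb ###: next=.  (t=0,i=3, bit7=0)
  nb ##.: next=#  (t=0,i=0, bit6=1)
  nb #.#: next=.  (t=0,i=1, bit5=0)
  nb #..: next=.  (t=0,i=6, bit4=0)
  nb .##: next=.  (t=0,i=2, bit3=0)
  nb .#.: next=.  (t=0,i=16, bit2=0)
  nb ..#: next=#  (t=0,i=7, bit1=1)
  nb ...: next=.  (t=1,i=2, bit0=0)
  bits 01000010 = 66

66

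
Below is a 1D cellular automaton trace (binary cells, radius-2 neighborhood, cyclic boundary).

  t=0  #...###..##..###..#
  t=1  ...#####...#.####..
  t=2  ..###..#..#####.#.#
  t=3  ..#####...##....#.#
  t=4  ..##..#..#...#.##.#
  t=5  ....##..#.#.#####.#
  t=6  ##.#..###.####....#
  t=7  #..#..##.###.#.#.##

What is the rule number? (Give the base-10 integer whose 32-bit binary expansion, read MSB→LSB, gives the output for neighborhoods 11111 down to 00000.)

  nb #####: next=.  (t=1,i=5, bit31=0)
  nb ####.: next=.  (t=1,i=6, bit30=0)
  nb ###.#: next=.  (t=2,i=14, bit29=0)
  nb ###..: next=#  (t=0,i=6, bit28=1)
  nb ##.##: next=#  (t=6,i=9, bit27=1)
  nb ##.#.: next=.  (t=2,i=15, bit26=0)
  nb ##..#: next=#  (t=0,i=7, bit25=1)
  nb ##...: next=.  (t=0,i=1, bit24=0)
  nb #.###: next=#  (t=1,i=13, bit23=1)
  nb #.##.: next=#  (t=4,i=15, bit22=1)
  nb #.#.#: next=#  (t=2,i=16, bit21=1)
  nb #.#..: next=#  (t=2,i=18, bit20=1)
  nb #..##: next=.  (t=0,i=8, bit19=0)
  nb #..#.: next=#  (t=2,i=6, bit18=1)
  nb #...#: next=.  (t=0,i=2, bit17=0)
  nb #....: next=#  (t=1,i=18, bit16=1)
  nb .####: next=#  (t=1,i=4, bit15=1)
  nb .###.: next=#  (t=0,i=5, bit14=1)
  nb .##.#: next=#  (t=4,i=16, bit13=1)
  nb .##..: next=.  (t=0,i=0, bit12=0)
  nb .#.##: next=#  (t=1,i=12, bit11=1)
  nb .#.#.: next=.  (t=2,i=17, bit10=0)
  nb .#..#: next=.  (t=2,i=0, bit9=0)
  nb .#...: next=#  (t=4,i=10, bit8=1)
  nb ..###: next=#  (t=0,i=4, bit7=1)
  nb ..##.: next=.  (t=0,i=9, bit6=0)
  nb ..#.#: next=#  (t=1,i=11, bit5=1)
  nb ..#..: next=.  (t=2,i=7, bit4=0)
  nb ...##: next=#  (t=0,i=3, bit3=1)
  nb ...#.: next=#  (t=1,i=10, bit2=1)
  nb ....#: next=.  (t=1,i=1, bit1=0)
  nb .....: next=.  (t=1,i=0, bit0=0)
  bits 00011010111101011110100110101100 = 452323756

452323756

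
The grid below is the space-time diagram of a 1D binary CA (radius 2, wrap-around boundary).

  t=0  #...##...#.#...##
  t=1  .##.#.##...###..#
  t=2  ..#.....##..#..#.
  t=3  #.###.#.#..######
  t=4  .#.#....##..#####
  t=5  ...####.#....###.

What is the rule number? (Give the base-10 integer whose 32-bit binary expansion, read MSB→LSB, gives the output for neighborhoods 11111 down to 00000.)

3373785938

  ##### -> #   bit 31 = 1  t=3,i=13
  ####. -> #   bit 30 = 1  t=3,i=16
  ###.# -> .   bit 29 = 0  t=3,i=0
  ###.. -> .   bit 28 = 0  t=0,i=0
  ##.## -> #   bit 27 = 1  t=3,i=1
  ##.#. -> .   bit 26 = 0  t=1,i=3
  ##..# -> .   bit 25 = 0  t=1,i=14
  ##... -> #   bit 24 = 1  t=0,i=1
  #.### -> .   bit 23 = 0  t=3,i=2
  #.##. -> .   bit 22 = 0  t=1,i=1
  #.#.# -> .   bit 21 = 0  t=1,i=4
  #.#.. -> #   bit 20 = 1  t=0,i=11
  #..## -> .   bit 19 = 0  t=3,i=10
  #..#. -> #   bit 18 = 1  t=1,i=15
  #...# -> #   bit 17 = 1  t=0,i=2
  #.... -> #   bit 16 = 1  t=2,i=4
  .#### -> #   bit 15 = 1  t=3,i=12
  .###. -> #   bit 14 = 1  t=0,i=16
  .##.# -> #   bit 13 = 1  t=1,i=2
  .##.. -> .   bit 12 = 0  t=0,i=5
  .#.## -> .   bit 11 = 0  t=1,i=0
  .#.#. -> .   bit 10 = 0  t=0,i=10
  .#..# -> #   bit 9 = 1  t=2,i=13
  .#... -> #   bit 8 = 1  t=0,i=12
  ..### -> .   bit 7 = 0  t=0,i=15
  ..##. -> #   bit 6 = 1  t=0,i=4
  ..#.# -> .   bit 5 = 0  t=0,i=9
  ..#.. -> #   bit 4 = 1  t=2,i=2
  ...## -> .   bit 3 = 0  t=0,i=3
  ...#. -> .   bit 2 = 0  t=0,i=8
  ....# -> #   bit 1 = 1  t=2,i=6
  ..... -> .   bit 0 = 0  t=2,i=5
  bits 11001001000101111110001101010010 = 3373785938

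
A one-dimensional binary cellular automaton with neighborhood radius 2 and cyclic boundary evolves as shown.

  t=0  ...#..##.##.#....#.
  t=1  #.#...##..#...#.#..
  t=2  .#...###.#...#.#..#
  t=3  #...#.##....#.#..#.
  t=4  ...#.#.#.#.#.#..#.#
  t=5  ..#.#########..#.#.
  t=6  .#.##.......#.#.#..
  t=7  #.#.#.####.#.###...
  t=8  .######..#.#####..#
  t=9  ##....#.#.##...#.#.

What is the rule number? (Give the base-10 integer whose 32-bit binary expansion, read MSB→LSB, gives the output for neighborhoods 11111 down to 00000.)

816151629

  nb #####: next=.  (t=5,i=6, bit31=0)
  nb ####.: next=.  (t=5,i=11, bit30=0)
  nb ###.#: next=#  (t=2,i=7, bit29=1)
  nb ###..: next=#  (t=5,i=12, bit28=1)
  nb ##.##: next=.  (t=0,i=8, bit27=0)
  nb ##.#.: next=.  (t=0,i=11, bit26=0)
  nb ##..#: next=.  (t=1,i=8, bit25=0)
  nb ##...: next=.  (t=3,i=8, bit24=0)
  nb #.###: next=#  (t=5,i=4, bit23=1)
  nb #.##.: next=.  (t=0,i=9, bit22=0)
  nb #.#.#: next=#  (t=4,i=5, bit21=1)
  nb #.#..: next=.  (t=0,i=12, bit20=0)
  nb #..##: next=.  (t=0,i=5, bit19=0)
  nb #..#.: next=#  (t=1,i=9, bit18=1)
  nb #...#: next=.  (t=1,i=4, bit17=0)
  nb #....: next=#  (t=0,i=0, bit16=1)
  nb .####: next=.  (t=5,i=5, bit15=0)
  nb .###.: next=#  (t=2,i=6, bit14=1)
  nb .##.#: next=#  (t=0,i=7, bit13=1)
  nb .##..: next=#  (t=1,i=7, bit12=1)
  nb .#.##: next=#  (t=3,i=5, bit11=1)
  nb .#.#.: next=#  (t=1,i=1, bit10=1)
  nb .#..#: next=.  (t=0,i=4, bit9=0)
  nb .#...: next=.  (t=0,i=13, bit8=0)
  nb ..###: next=.  (t=2,i=5, bit7=0)
  nb ..##.: next=#  (t=0,i=6, bit6=1)
  nb ..#.#: next=.  (t=1,i=0, bit5=0)
  nb ..#..: next=.  (t=0,i=3, bit4=0)
  nb ...##: next=#  (t=1,i=5, bit3=1)
  nb ...#.: next=#  (t=0,i=2, bit2=1)
  nb ....#: next=.  (t=0,i=1, bit1=0)
  nb .....: next=#  (t=6,i=7, bit0=1)
  bits 00110000101001010111110001001101 = 816151629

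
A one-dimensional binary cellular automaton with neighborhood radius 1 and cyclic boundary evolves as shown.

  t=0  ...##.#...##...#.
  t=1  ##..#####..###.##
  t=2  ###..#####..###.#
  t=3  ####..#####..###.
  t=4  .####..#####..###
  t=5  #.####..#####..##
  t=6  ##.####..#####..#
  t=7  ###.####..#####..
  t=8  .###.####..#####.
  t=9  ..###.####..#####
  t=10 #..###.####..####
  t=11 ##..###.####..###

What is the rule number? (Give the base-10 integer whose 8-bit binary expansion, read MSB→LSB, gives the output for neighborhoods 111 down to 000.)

  ###|#  b7=1 t=1,i=0
  ##.|#  b6=1 t=0,i=4
  #.#|#  b5=1 t=0,i=5
  #..|#  b4=1 t=0,i=7
  .##|.  b3=0 t=0,i=3
  .#.|#  b2=1 t=0,i=6
  ..#|.  b1=0 t=0,i=2
  ...|#  b0=1 t=0,i=0
  bits 11110101 = 245

245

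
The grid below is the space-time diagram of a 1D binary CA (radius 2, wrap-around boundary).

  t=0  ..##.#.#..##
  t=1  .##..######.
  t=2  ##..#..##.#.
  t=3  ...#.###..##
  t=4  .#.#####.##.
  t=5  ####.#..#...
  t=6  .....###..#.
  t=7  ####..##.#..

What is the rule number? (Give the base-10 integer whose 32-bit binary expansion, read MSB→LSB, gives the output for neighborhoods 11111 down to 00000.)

2562674275

  [31] ##### => #  t=1,i=7
  [30] ####. => .  t=1,i=9
  [29] ###.# => .  t=4,i=7
  [28] ###.. => #  t=1,i=10
  [27] ##.## => #  t=4,i=8
  [26] ##.#. => .  t=0,i=4
  [25] ##..# => .  t=0,i=0
  [24] ##... => .  t=3,i=0
  [23] #.### => #  t=3,i=5
  [22] #.##. => .  t=2,i=0
  [21] #.#.# => #  t=0,i=5
  [20] #.#.. => #  t=0,i=7
  [19] #..## => #  t=0,i=1
  [18] #..#. => #  t=2,i=3
  [17] #...# => #  t=3,i=1
  [16] #.... => #  t=6,i=0
  [15] .#### => .  t=1,i=6
  [14] .###. => #  t=3,i=6
  [13] .##.# => .  t=0,i=3
  [12] .##.. => .  t=0,i=11
  [11] .#.## => #  t=2,i=11
  [10] .#.#. => #  t=0,i=6
  [9] .#..# => #  t=0,i=8
  [8] .#... => .  t=5,i=9
  [7] ..### => .  t=1,i=5
  [6] ..##. => #  t=0,i=2
  [5] ..#.# => #  t=3,i=3
  [4] ..#.. => .  t=2,i=4
  [3] ...## => .  t=5,i=11
  [2] ...#. => .  t=3,i=2
  [1] ....# => #  t=6,i=3
  [0] ..... => #  t=6,i=1
  bits 10011000101111110100111001100011 = 2562674275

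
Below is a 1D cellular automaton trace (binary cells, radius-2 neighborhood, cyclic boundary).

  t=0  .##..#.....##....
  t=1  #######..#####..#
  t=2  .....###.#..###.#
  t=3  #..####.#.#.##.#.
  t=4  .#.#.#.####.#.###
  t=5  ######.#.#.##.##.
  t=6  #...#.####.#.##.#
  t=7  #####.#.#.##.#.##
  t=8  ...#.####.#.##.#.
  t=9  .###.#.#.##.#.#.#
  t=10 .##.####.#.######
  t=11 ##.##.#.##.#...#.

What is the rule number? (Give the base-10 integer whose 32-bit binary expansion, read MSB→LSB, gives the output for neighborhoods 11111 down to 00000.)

1608931326

  [31] ##### => .  t=1,i=1
  [30] ####. => #  t=1,i=5
  [29] ###.# => .  t=2,i=7
  [28] ###.. => #  t=1,i=6
  [27] ##.## => #  t=5,i=13
  [26] ##.#. => #  t=2,i=8
  [25] ##..# => #  t=0,i=3
  [24] ##... => #  t=0,i=13
  [23] #.### => #  t=4,i=7
  [22] #.##. => #  t=3,i=12
  [21] #.#.# => #  t=3,i=8
  [20] #.#.. => .  t=2,i=9
  [19] #..## => .  t=1,i=8
  [18] #..#. => #  t=0,i=4
  [17] #...# => #  t=6,i=2
  [16] #.... => .  t=0,i=7
  [15] .#### => .  t=1,i=0
  [14] .###. => #  t=2,i=6
  [13] .##.# => .  t=3,i=13
  [12] .##.. => #  t=0,i=2
  [11] .#.## => .  t=3,i=11
  [10] .#.#. => #  t=3,i=9
  [9] .#..# => #  t=2,i=10
  [8] .#... => #  t=0,i=6
  [7] ..### => #  t=1,i=9
  [6] ..##. => #  t=0,i=1
  [5] ..#.# => #  t=6,i=4
  [4] ..#.. => #  t=0,i=5
  [3] ...## => #  t=0,i=0
  [2] ...#. => #  t=6,i=3
  [1] ....# => #  t=0,i=9
  [0] ..... => .  t=0,i=8
  bits 01011111111001100101011111111110 = 1608931326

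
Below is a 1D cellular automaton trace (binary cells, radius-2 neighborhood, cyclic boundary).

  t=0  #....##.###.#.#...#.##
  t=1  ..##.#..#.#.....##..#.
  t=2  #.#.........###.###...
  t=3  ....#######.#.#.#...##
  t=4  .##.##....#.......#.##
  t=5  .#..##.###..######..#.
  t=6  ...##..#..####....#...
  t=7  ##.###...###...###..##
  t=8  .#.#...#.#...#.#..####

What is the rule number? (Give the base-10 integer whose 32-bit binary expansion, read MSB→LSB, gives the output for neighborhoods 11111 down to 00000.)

583766215

  [31] ##### => .  t=3,i=6
  [30] ####. => .  t=3,i=9
  [29] ###.# => #  t=0,i=10
  [28] ###.. => .  t=0,i=0
  [27] ##.## => .  t=0,i=7
  [26] ##.#. => .  t=0,i=11
  [25] ##..# => #  t=1,i=18
  [24] ##... => .  t=0,i=1
  [23] #.### => #  t=0,i=8
  [22] #.##. => #  t=4,i=1
  [21] #.#.# => .  t=0,i=12
  [20] #.#.. => .  t=0,i=14
  [19] #..## => #  t=5,i=3
  [18] #..#. => .  t=1,i=7
  [17] #...# => #  t=0,i=16
  [16] #.... => #  t=0,i=2
  [15] .#### => #  t=3,i=5
  [14] .###. => .  t=0,i=9
  [13] .##.# => .  t=0,i=6
  [12] .##.. => #  t=1,i=17
  [11] .#.## => .  t=0,i=19
  [10] .#.#. => .  t=0,i=13
  [9] .#..# => .  t=1,i=6
  [8] .#... => .  t=0,i=15
  [7] ..### => #  t=2,i=12
  [6] ..##. => #  t=0,i=5
  [5] ..#.# => .  t=0,i=18
  [4] ..#.. => .  t=1,i=20
  [3] ...## => .  t=0,i=4
  [2] ...#. => #  t=0,i=17
  [1] ....# => #  t=0,i=3
  [0] ..... => #  t=1,i=13
  bits 00100010110010111001000011000111 = 583766215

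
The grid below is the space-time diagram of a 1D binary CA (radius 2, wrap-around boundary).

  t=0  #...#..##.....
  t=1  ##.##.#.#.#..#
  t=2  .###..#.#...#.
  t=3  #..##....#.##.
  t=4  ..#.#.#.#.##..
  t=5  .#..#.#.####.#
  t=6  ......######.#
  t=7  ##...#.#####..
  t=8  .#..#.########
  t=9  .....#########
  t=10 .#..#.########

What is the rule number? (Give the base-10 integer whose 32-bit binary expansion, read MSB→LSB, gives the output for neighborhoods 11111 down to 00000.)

  #####|#  b31=1 t=6,i=8
  ####.|#  b30=1 t=5,i=10
  ###.#|#  b29=1 t=1,i=1
  ###..|#  b28=1 t=2,i=3
  ##.##|#  b27=1 t=1,i=2
  ##.#.|.  b26=0 t=1,i=5
  ##..#|#  b25=1 t=2,i=4
  ##...|.  b24=0 t=0,i=9
  #.###|#  b23=1 t=5,i=8
  #.##.|#  b22=1 t=1,i=3
  #.#.#|#  b21=1 t=1,i=6
  #.#..|.  b20=0 t=1,i=10
  #..##|#  b19=1 t=0,i=6
  #..#.|.  b18=0 t=2,i=5
  #...#|.  b17=0 t=0,i=2
  #....|#  b16=1 t=0,i=10
  .####|#  b15=1 t=5,i=9
  .###.|.  b14=0 t=1,i=0
  .##.#|.  b13=0 t=1,i=4
  .##..|#  b12=1 t=0,i=8
  .#.##|#  b11=1 t=3,i=10
  .#.#.|.  b10=0 t=1,i=7
  .#..#|.  b9=0 t=0,i=5
  .#...|#  b8=1 t=0,i=1
  ..###|.  b7=0 t=1,i=13
  ..##.|.  b6=0 t=0,i=7
  ..#.#|.  b5=0 t=2,i=6
  ..#..|#  b4=1 t=0,i=0
  ...##|#  b3=1 t=6,i=5
  ...#.|#  b2=1 t=0,i=3
  ....#|.  b1=0 t=0,i=12
  .....|.  b0=0 t=0,i=11
  bits 11111010111010011001100100011100 = 4209613084

4209613084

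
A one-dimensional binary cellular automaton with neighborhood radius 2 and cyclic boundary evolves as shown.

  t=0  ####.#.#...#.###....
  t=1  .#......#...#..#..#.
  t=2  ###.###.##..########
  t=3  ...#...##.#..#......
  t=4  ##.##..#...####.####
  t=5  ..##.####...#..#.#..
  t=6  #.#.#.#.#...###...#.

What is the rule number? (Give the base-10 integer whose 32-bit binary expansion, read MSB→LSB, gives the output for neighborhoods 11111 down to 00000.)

440699731

  nb #####: next=.  (t=2,i=0, bit31=0)
  nb ####.: next=.  (t=0,i=2, bit30=0)
  nb ###.#: next=.  (t=0,i=3, bit29=0)
  nb ###..: next=#  (t=0,i=15, bit28=1)
  nb ##.##: next=#  (t=2,i=3, bit27=1)
  nb ##.#.: next=.  (t=0,i=4, bit26=0)
  nb ##..#: next=#  (t=2,i=10, bit25=1)
  nb ##...: next=.  (t=0,i=16, bit24=0)
  nb #.###: next=.  (t=0,i=13, bit23=0)
  nb #.##.: next=#  (t=2,i=8, bit22=1)
  nb #.#.#: next=.  (t=0,i=5, bit21=0)
  nb #.#..: next=.  (t=0,i=7, bit20=0)
  nb #..##: next=.  (t=2,i=11, bit19=0)
  nb #..#.: next=#  (t=1,i=0, bit18=1)
  nb #...#: next=.  (t=0,i=9, bit17=0)
  nb #....: next=.  (t=0,i=17, bit16=0)
  nb .####: next=#  (t=0,i=1, bit15=1)
  nb .###.: next=.  (t=0,i=14, bit14=0)
  nb .##.#: next=.  (t=3,i=8, bit13=0)
  nb .##..: next=.  (t=2,i=9, bit12=0)
  nb .#.##: next=#  (t=0,i=12, bit11=1)
  nb .#.#.: next=.  (t=0,i=6, bit10=0)
  nb .#..#: next=#  (t=1,i=13, bit9=1)
  nb .#...: next=#  (t=0,i=8, bit8=1)
  nb ..###: next=.  (t=0,i=0, bit7=0)
  nb ..##.: next=#  (t=3,i=7, bit6=1)
  nb ..#.#: next=.  (t=0,i=11, bit5=0)
  nb ..#..: next=#  (t=1,i=1, bit4=1)
  nb ...##: next=.  (t=0,i=19, bit3=0)
  nb ...#.: next=.  (t=0,i=10, bit2=0)
  nb ....#: next=#  (t=0,i=18, bit1=1)
  nb .....: next=#  (t=1,i=4, bit0=1)
  bits 00011010010001001000101101010011 = 440699731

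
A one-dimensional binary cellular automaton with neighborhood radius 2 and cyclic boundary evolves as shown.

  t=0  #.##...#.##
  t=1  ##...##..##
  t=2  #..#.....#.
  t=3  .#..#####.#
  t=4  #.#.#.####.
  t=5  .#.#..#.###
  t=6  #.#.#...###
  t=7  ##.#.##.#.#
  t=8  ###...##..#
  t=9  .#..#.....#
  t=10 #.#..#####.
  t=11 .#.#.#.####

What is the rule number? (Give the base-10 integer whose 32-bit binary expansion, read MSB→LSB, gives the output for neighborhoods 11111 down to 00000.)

  [31] ##### => #  t=3,i=6
  [30] ####. => #  t=1,i=0
  [29] ###.# => #  t=0,i=0
  [28] ###.. => .  t=1,i=1
  [27] ##.## => #  t=0,i=1
  [26] ##.#. => #  t=3,i=9
  [25] ##..# => .  t=1,i=7
  [24] ##... => .  t=0,i=4
  [23] #.### => #  t=0,i=9
  [22] #.##. => .  t=0,i=2
  [21] #.#.# => .  t=3,i=10
  [20] #.#.. => .  t=2,i=0
  [19] #..## => .  t=1,i=8
  [18] #..#. => .  t=2,i=2
  [17] #...# => #  t=0,i=5
  [16] #.... => #  t=2,i=5
  [15] .#### => .  t=1,i=10
  [14] .###. => #  t=0,i=10
  [13] .##.# => #  t=7,i=6
  [12] .##.. => .  t=0,i=3
  [11] .#.## => .  t=0,i=8
  [10] .#.#. => #  t=2,i=10
  [9] .#..# => #  t=2,i=1
  [8] .#... => #  t=2,i=4
  [7] ..### => #  t=1,i=9
  [6] ..##. => .  t=1,i=5
  [5] ..#.# => .  t=0,i=7
  [4] ..#.. => .  t=2,i=3
  [3] ...## => .  t=1,i=4
  [2] ...#. => #  t=0,i=6
  [1] ....# => #  t=2,i=7
  [0] ..... => #  t=2,i=6
  bits 11101100100000110110011110000111 = 3968034695

3968034695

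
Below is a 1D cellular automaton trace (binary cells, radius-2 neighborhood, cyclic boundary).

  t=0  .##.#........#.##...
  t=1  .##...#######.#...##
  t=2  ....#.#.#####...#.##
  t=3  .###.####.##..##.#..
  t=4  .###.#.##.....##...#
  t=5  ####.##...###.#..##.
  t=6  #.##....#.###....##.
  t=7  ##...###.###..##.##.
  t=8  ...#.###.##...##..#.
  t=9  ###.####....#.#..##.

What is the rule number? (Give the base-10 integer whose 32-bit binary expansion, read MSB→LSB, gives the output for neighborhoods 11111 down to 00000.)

3769068759

  #####|#  b31=1 t=1,i=8
  ####.|#  b30=1 t=1,i=11
  ###.#|#  b29=1 t=1,i=12
  ###..|.  b28=0 t=2,i=12
  ##.##|.  b27=0 t=1,i=0
  ##.#.|.  b26=0 t=0,i=3
  ##..#|.  b25=0 t=3,i=12
  ##...|.  b24=0 t=0,i=17
  #.###|#  b23=1 t=2,i=8
  #.##.|.  b22=0 t=0,i=15
  #.#.#|#  b21=1 t=2,i=6
  #.#..|.  b20=0 t=0,i=4
  #..##|.  b19=0 t=3,i=13
  #..#.|#  b18=1 t=8,i=17
  #...#|#  b17=1 t=1,i=4
  #....|#  b16=1 t=0,i=6
  .####|.  b15=0 t=1,i=7
  .###.|#  b14=1 t=3,i=2
  .##.#|#  b13=1 t=0,i=2
  .##..|.  b12=0 t=0,i=16
  .#.##|#  b11=1 t=0,i=14
  .#.#.|#  b10=1 t=2,i=5
  .#..#|.  b9=0 t=5,i=15
  .#...|.  b8=0 t=0,i=5
  ..###|#  b7=1 t=1,i=6
  ..##.|#  b6=1 t=0,i=1
  ..#.#|.  b5=0 t=0,i=13
  ..#..|#  b4=1 t=8,i=18
  ...##|.  b3=0 t=0,i=0
  ...#.|#  b2=1 t=0,i=12
  ....#|#  b1=1 t=0,i=11
  .....|#  b0=1 t=0,i=7
  bits 11100000101001110110110011010111 = 3769068759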